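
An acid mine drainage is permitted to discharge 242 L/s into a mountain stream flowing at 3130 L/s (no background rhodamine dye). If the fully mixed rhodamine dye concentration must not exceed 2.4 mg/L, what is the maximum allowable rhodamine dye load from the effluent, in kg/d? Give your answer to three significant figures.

699 kg/d

Mass balance at the limit: 3130·0 + 242.0·Cₑ = 3372·2.4 → Cₑ = 33.44 mg/L.
242.0 L/s = 0.2420 m³/s. Load = 0.2420 m³/s × 33.44 g/m³ × 86 400 s/d = 699.2 kg/d.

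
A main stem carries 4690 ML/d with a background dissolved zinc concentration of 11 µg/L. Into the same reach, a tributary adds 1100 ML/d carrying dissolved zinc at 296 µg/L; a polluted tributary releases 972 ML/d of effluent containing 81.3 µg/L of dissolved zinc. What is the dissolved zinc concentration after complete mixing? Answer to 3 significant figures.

67.5 µg/L

Mass balance: C = (4690·11.00 + 1100·296.0 + 972.0·81.30) / 6762 = 456200/6762 = 67.47 µg/L.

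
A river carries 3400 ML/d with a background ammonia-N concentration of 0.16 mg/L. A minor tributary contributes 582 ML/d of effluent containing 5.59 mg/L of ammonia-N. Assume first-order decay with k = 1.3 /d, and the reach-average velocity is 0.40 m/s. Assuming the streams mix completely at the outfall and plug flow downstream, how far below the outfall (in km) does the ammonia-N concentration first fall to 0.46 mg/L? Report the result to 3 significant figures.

19.4 km

Mass balance: C = (3400·0.1600 + 582.0·5.590) / 3982 = 3797/3982 = 0.9536 mg/L.
Set 0.9536·exp(−k·t) = 0.46 → t = ln(0.9536/0.46)/k = 48450 s = 13.46 h.
Distance = v·t = 0.40·48450 = 19380 m = 19.38 km.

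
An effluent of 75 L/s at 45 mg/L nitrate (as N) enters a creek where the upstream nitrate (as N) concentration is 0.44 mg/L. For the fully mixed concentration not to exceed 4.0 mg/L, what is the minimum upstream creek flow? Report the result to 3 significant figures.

Set C_mix = 4.0: (Q·0.4400 + 75.00·45.00) / (Q + 75.00) = 4.0
→ Q = 75.00·(45.00 − 4.0)/(4.0 − 0.4400) = 863.8 L/s.

864 L/s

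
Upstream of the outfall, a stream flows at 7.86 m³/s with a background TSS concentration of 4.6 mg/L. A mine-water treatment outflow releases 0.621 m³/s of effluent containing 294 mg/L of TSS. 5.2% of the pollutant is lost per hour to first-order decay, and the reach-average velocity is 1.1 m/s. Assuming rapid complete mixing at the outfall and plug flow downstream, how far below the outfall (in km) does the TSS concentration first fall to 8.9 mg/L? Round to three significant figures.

After mixing, C = (7.860·4.600 + 0.6210·294.0) / 8.481 = 218.7/8.481 = 25.79 mg/L.
5.2%/h lost → k = −ln(1 − 0.052) = 0.05340 h⁻¹.
Set 25.79·exp(−k·t) = 8.9 → t = ln(25.79/8.9)/k = 71730 s = 19.92 h.
Distance = v·t = 1.1·71730 = 78900 m = 78.90 km.

78.9 km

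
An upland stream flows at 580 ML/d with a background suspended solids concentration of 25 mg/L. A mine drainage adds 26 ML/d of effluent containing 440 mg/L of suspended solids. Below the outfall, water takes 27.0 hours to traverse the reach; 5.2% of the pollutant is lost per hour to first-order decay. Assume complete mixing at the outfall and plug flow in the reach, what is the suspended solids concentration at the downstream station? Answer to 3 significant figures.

10.1 mg/L

Mixed concentration C = ΣQC/ΣQ = (580.0·25.00 + 26.00·440.0) / 606.0 = 25940/606.0 = 42.81 mg/L.
5.2%/h lost → k = −ln(1 − 0.052) = 0.05340 h⁻¹.
After decay, C = 42.81 × e^(−kt) = 42.81 × 0.2365 = 10.12 mg/L.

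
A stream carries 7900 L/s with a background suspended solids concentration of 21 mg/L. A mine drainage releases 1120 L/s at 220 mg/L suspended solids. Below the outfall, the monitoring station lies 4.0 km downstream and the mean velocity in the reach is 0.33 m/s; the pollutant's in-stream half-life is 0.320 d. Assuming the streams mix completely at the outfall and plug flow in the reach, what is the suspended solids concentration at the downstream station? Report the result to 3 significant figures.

After mixing, C = (7900·21.00 + 1120·220.0) / 9020 = 412300/9020 = 45.71 mg/L.
Travel time t = 4.0·1000 / 0.33 = 12120 s = 3.367 h.
Half-life 0.320 d → k = ln 2 / 0.320 = 2.166 d⁻¹.
First-order decay: C = 45.71·exp(−k·t) = 45.71·0.7379 = 33.73 mg/L.

33.7 mg/L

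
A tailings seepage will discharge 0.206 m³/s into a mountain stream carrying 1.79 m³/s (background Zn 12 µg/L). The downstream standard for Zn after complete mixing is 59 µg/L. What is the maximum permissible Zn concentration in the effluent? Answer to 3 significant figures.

467 µg/L

At the limit, (Qr·Cr + Qe·Cₑ)/(Qr + Qe) = 59:
Cₑ = (1.996·59 − 1.790·12.00) / 0.2060 = 467.4 µg/L.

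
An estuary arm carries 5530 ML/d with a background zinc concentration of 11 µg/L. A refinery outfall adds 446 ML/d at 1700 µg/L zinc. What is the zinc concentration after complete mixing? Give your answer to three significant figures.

Mixed concentration C = ΣQC/ΣQ = (5530·11.00 + 446.0·1700) / 5976 = 819000/5976 = 137.1 µg/L.

137 µg/L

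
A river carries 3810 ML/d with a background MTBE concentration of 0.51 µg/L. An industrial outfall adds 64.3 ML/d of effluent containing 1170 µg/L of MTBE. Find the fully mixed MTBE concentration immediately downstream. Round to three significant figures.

19.9 µg/L

Flow-weighted average: C = (3810·0.5100 + 64.30·1170) / 3874 = 77170/3874 = 19.92 µg/L.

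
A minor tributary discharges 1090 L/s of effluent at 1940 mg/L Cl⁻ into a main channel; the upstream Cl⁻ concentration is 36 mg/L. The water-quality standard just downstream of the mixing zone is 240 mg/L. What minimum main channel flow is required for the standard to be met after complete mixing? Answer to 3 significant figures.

Set C_mix = 240: (Q·36.00 + 1090·1940) / (Q + 1090) = 240
→ Q = 1090·(1940 − 240)/(240 − 36.00) = 9083 L/s.

9080 L/s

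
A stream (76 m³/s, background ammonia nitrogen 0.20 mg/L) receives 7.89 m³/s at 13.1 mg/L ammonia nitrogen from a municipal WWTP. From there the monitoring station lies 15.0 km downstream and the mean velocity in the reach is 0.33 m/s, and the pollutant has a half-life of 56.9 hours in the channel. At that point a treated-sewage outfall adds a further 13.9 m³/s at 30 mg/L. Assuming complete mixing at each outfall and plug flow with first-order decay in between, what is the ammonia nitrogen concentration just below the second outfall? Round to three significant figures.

5.30 mg/L

After mixing, C = (76.00·0.2000 + 7.890·13.10) / 83.89 = 118.6/83.89 = 1.413 mg/L; combined flow 83.89 m³/s.
Travel time t = 15.0·1000 / 0.33 = 45450 s = 12.63 h.
Half-life 56.9 h → k = ln 2 / 56.9 = 0.01218 h⁻¹ = 0.2924 d⁻¹.
After decay, C = 1.413 × e^(−kt) = 1.413 × 0.8574 = 1.212 mg/L.
At the second outfall, C = (83.89·1.212 + 13.90·30.00) / (83.89 + 13.90) = 5.304 mg/L.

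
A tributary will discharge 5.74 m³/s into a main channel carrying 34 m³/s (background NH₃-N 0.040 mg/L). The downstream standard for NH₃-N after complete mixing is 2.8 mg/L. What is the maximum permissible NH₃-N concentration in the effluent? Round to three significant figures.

At the limit, (Qr·Cr + Qe·Cₑ)/(Qr + Qe) = 2.8:
Cₑ = (39.74·2.8 − 34.00·0.04000) / 5.740 = 19.15 mg/L.

19.1 mg/L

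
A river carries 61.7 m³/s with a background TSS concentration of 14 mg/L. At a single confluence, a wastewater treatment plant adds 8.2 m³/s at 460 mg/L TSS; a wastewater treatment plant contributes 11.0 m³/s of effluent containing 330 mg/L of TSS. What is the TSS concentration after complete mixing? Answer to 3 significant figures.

102 mg/L

Mass balance: C = (61.70·14.00 + 8.200·460.0 + 11.00·330.0) / 80.90 = 8266/80.90 = 102.2 mg/L.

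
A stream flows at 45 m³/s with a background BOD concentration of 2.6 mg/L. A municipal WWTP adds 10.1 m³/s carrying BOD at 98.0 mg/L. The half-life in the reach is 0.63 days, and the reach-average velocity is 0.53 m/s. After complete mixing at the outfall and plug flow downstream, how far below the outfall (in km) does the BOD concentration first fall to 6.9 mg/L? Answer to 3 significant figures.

44.5 km

After mixing, C = (45.00·2.600 + 10.10·98.00) / 55.10 = 1107/55.10 = 20.09 mg/L.
Half-life 0.63 d → k = ln 2 / 0.63 = 1.100 d⁻¹.
Set 20.09·exp(−k·t) = 6.9 → t = ln(20.09/6.9)/k = 83910 s = 23.31 h.
Distance = v·t = 0.53·83910 = 44470 m = 44.47 km.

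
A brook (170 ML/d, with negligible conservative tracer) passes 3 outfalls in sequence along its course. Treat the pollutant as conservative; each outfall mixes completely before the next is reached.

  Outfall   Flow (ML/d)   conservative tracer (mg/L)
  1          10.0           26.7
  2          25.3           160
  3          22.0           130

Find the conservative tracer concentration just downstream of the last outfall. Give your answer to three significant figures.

After outfall 1: Q = 170.0 + 10.00 = 180.0 ML/d; C = (170.0·0 + 10.00·26.70)/180.0 = 1.483 mg/L.
After outfall 2: Q = 180.0 + 25.30 = 205.3 ML/d; C = (180.0·1.483 + 25.30·160.0)/205.3 = 21.02 mg/L.
After outfall 3: Q = 205.3 + 22.00 = 227.3 ML/d; C = (205.3·21.02 + 22.00·130.0)/227.3 = 31.57 mg/L.

31.6 mg/L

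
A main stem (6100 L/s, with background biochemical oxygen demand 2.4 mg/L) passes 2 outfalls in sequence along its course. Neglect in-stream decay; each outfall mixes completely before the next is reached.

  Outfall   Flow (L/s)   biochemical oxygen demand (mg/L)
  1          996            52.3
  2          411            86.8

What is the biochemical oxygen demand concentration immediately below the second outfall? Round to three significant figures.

Outfall 1: combined Q = 7096 L/s; C = (6100·2.400 + 996.0·52.30)/7096 = 9.404 mg/L.
Outfall 2: combined Q = 7507 L/s; C = (7096·9.404 + 411.0·86.80)/7507 = 13.64 mg/L.

13.6 mg/L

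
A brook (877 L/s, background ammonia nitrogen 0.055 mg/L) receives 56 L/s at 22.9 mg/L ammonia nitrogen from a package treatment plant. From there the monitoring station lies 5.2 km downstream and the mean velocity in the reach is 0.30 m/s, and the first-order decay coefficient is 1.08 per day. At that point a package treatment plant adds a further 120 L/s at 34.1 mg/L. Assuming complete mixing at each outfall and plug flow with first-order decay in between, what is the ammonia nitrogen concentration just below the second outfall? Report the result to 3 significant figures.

Mass balance: C = (877.0·0.05500 + 56.00·22.90) / 933.0 = 1331/933.0 = 1.426 mg/L; combined flow 933.0 L/s.
Travel time t = 5.2·1000 / 0.30 = 17330 s = 4.815 h.
Decay over the reach: 1.426·exp(−kt) = 1.426·0.8052 = 1.148 mg/L.
Second outfall: C = (933.0·1.148 + 120.0·34.10)/1053 = 4.904 mg/L.

4.90 mg/L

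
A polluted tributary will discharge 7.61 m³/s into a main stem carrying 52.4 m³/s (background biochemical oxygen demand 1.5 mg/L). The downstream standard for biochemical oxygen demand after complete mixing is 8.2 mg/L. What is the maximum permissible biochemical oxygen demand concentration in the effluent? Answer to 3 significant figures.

At the limit, (Qr·Cr + Qe·Cₑ)/(Qr + Qe) = 8.2:
Cₑ = (60.01·8.2 − 52.40·1.500) / 7.610 = 54.33 mg/L.

54.3 mg/L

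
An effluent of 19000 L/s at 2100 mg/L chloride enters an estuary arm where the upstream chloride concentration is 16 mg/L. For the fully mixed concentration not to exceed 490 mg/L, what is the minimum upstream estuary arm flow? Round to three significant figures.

64500 L/s

Set C_mix = 490: (Q·16.00 + 19000·2100) / (Q + 19000) = 490
→ Q = 19000·(2100 − 490)/(490 − 16.00) = 64540 L/s.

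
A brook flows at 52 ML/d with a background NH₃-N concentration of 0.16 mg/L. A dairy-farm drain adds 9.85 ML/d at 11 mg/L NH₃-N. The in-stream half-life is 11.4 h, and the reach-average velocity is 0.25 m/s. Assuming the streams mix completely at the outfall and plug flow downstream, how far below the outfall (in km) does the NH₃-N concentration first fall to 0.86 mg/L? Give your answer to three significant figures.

11.6 km

Conservation of mass: C = (52.00·0.1600 + 9.850·11.00) / 61.85 = 116.7/61.85 = 1.886 mg/L.
Half-life 11.4 h → k = ln 2 / 11.4 = 0.06080 h⁻¹ = 1.459 d⁻¹.
Set 1.886·exp(−k·t) = 0.86 → t = ln(1.886/0.86)/k = 46510 s = 12.92 h.
Distance = v·t = 0.25·46510 = 11630 m = 11.63 km.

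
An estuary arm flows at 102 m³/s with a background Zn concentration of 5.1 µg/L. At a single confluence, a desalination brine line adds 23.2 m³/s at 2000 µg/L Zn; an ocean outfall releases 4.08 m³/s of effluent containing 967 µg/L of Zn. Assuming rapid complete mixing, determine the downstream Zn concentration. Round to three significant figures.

Flow-weighted average: C = (102.0·5.100 + 23.20·2000 + 4.080·967.0) / 129.3 = 50870/129.3 = 393.5 µg/L.

393 µg/L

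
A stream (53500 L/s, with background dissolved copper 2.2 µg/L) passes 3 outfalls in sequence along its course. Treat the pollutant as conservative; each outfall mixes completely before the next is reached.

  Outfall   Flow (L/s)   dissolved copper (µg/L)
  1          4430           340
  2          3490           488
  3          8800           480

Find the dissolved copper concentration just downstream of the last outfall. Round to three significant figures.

After outfall 1: Q = 53500 + 4430 = 57930 L/s; C = (53500·2.200 + 4430·340.0)/57930 = 28.03 µg/L.
After outfall 2: Q = 57930 + 3490 = 61420 L/s; C = (57930·28.03 + 3490·488.0)/61420 = 54.17 µg/L.
After outfall 3: Q = 61420 + 8800 = 70220 L/s; C = (61420·54.17 + 8800·480.0)/70220 = 107.5 µg/L.

108 µg/L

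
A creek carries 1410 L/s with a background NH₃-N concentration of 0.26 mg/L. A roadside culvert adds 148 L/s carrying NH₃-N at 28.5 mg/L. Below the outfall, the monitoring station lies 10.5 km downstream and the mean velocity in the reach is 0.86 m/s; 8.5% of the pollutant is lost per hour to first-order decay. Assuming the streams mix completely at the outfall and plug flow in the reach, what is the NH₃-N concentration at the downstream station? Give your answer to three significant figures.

2.18 mg/L

Conservation of mass: C = (1410·0.2600 + 148.0·28.50) / 1558 = 4585/1558 = 2.943 mg/L.
Travel time t = 10.5·1000 / 0.86 = 12210 s = 3.391 h.
8.5%/h lost → k = −ln(1 − 0.085) = 0.08883 h⁻¹.
Applying C = C₀e^(−kt): 2.943 × 0.7399 = 2.177 mg/L.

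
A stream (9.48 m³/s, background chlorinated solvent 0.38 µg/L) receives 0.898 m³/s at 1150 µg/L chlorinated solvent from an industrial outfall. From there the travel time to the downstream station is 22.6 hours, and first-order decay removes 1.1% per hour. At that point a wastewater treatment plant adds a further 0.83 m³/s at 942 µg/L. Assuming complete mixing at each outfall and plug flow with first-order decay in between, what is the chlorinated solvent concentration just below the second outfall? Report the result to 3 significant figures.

Mass balance: C = (9.480·0.3800 + 0.8980·1150) / 10.38 = 1036/10.38 = 99.86 µg/L; combined flow 10.38 m³/s.
1.1%/h lost → k = −ln(1 − 0.011) = 0.01106 h⁻¹.
Applying C = C₀e^(−kt): 99.86 × 0.7788 = 77.77 µg/L.
Second outfall: C = (10.38·77.77 + 0.8300·942.0)/11.21 = 141.8 µg/L.

142 µg/L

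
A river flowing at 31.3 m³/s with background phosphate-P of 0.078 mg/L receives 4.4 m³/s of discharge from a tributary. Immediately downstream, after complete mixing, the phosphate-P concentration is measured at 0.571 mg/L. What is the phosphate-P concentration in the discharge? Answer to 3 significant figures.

Mass balance: 31.30·0.07800 + 4.400·Cₑ = 35.70·0.5710
→ Cₑ = (35.70·0.5710 − 31.30·0.07800) / 4.400 = 4.078 mg/L.

4.08 mg/L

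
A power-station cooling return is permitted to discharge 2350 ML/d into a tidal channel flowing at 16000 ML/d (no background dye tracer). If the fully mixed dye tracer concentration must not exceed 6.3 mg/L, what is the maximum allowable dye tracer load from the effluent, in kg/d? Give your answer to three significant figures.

Mass balance at the limit: 16000·0 + 2350·Cₑ = 18350·6.3 → Cₑ = 49.19 mg/L.
2350 ML/d = 27.20 m³/s. Load = 27.20 m³/s × 49.19 g/m³ × 86 400 s/d = 115600 kg/d.

116000 kg/d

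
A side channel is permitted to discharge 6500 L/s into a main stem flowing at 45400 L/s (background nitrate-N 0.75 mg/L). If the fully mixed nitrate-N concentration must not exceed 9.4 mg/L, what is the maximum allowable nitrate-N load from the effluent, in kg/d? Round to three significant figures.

Mass balance at the limit: 45400·0.7500 + 6500·Cₑ = 51900·9.4 → Cₑ = 69.82 mg/L.
6500 L/s = 6.500 m³/s. Load = 6.500 m³/s × 69.82 g/m³ × 86 400 s/d = 39210 kg/d.

39200 kg/d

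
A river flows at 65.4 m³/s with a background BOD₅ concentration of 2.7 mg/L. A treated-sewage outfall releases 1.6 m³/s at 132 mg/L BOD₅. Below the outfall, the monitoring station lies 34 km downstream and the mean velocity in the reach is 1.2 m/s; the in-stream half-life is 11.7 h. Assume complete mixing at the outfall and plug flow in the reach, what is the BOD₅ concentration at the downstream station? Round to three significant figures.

3.63 mg/L

Mass balance: C = (65.40·2.700 + 1.600·132.0) / 67.00 = 387.8/67.00 = 5.788 mg/L.
Travel time t = 34·1000 / 1.2 = 28330 s = 7.870 h.
Half-life 11.7 h → k = ln 2 / 11.7 = 0.05924 h⁻¹ = 1.422 d⁻¹.
After decay, C = 5.788 × e^(−kt) = 5.788 × 0.6273 = 3.631 mg/L.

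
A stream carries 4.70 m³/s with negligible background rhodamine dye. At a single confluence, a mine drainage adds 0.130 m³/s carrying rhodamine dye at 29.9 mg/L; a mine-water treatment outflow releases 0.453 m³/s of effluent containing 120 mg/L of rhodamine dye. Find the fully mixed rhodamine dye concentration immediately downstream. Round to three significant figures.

Mass balance: C = (4.700·0 + 0.1300·29.90 + 0.4530·120.0) / 5.283 = 58.25/5.283 = 11.03 mg/L.

11.0 mg/L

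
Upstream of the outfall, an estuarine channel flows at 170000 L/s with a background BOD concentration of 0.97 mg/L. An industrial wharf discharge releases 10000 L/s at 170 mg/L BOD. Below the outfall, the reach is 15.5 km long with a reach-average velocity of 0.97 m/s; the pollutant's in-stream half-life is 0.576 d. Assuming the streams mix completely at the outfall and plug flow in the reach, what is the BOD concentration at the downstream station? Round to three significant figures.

Mixed concentration C = ΣQC/ΣQ = (170000·0.9700 + 10000·170.0) / 180000 = 1865000/180000 = 10.36 mg/L.
Travel time t = 15.5·1000 / 0.97 = 15980 s = 4.439 h.
Half-life 0.576 d → k = ln 2 / 0.576 = 1.203 d⁻¹.
After decay, C = 10.36 × e^(−kt) = 10.36 × 0.8005 = 8.293 mg/L.

8.29 mg/L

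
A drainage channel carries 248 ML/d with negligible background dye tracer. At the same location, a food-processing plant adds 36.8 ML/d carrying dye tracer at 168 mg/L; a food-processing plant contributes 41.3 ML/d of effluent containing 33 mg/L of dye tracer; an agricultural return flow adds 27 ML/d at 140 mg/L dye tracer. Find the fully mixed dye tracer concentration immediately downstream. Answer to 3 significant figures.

Conservation of mass: C = (248.0·0 + 36.80·168.0 + 41.30·33.00 + 27.00·140.0) / 353.1 = 11330/353.1 = 32.07 mg/L.

32.1 mg/L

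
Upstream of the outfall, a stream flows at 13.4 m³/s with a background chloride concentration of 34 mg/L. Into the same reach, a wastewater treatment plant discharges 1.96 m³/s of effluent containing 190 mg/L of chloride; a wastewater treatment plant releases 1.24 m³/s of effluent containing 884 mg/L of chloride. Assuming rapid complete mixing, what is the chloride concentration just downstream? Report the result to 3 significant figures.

Conservation of mass: C = (13.40·34.00 + 1.960·190.0 + 1.240·884.0) / 16.60 = 1924/16.60 = 115.9 mg/L.

116 mg/L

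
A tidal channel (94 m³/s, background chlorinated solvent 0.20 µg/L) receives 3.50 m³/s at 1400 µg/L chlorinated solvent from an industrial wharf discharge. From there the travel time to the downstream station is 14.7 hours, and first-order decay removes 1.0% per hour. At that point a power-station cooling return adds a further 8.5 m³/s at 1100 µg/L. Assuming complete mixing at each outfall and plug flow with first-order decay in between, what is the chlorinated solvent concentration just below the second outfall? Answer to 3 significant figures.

After mixing, C = (94.00·0.2000 + 3.500·1400) / 97.50 = 4919/97.50 = 50.45 µg/L; combined flow 97.50 m³/s.
1.0%/h lost → k = −ln(1 − 0.01) = 0.01005 h⁻¹.
After decay, C = 50.45 × e^(−kt) = 50.45 × 0.8627 = 43.52 µg/L.
At the second outfall, C = (97.50·43.52 + 8.500·1100) / (97.50 + 8.500) = 128.2 µg/L.

128 µg/L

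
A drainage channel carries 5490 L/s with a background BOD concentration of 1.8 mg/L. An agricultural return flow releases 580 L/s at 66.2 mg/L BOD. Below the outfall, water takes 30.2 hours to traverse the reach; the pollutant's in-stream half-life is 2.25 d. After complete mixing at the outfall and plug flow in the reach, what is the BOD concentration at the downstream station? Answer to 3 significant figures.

Conservation of mass: C = (5490·1.800 + 580.0·66.20) / 6070 = 48280/6070 = 7.954 mg/L.
Half-life 2.25 d → k = ln 2 / 2.25 = 0.3081 d⁻¹.
Applying C = C₀e^(−kt): 7.954 × 0.6787 = 5.398 mg/L.

5.40 mg/L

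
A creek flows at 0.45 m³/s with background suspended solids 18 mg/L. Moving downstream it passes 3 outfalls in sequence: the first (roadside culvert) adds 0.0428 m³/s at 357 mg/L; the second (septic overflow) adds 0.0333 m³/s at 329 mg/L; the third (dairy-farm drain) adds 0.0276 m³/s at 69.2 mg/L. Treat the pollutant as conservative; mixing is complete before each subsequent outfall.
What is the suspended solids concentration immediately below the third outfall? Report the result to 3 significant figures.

Outfall 1: combined Q = 0.4928 m³/s; C = (0.4500·18.00 + 0.04280·357.0)/0.4928 = 47.44 mg/L.
Outfall 2: combined Q = 0.5261 m³/s; C = (0.4928·47.44 + 0.03330·329.0)/0.5261 = 65.26 mg/L.
Outfall 3: combined Q = 0.5537 m³/s; C = (0.5261·65.26 + 0.02760·69.20)/0.5537 = 65.46 mg/L.

65.5 mg/L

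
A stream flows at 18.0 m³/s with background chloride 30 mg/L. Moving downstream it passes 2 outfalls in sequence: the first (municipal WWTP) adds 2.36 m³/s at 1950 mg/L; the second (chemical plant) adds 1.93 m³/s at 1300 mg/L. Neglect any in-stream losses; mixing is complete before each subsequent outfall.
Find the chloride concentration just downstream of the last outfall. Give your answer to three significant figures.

Below outfall 1: Q → 20.36 m³/s, C = (18.00·30.00 + 2.360·1950)/20.36 = 252.6 mg/L.
Below outfall 2: Q → 22.29 m³/s, C = (20.36·252.6 + 1.930·1300)/22.29 = 343.2 mg/L.

343 mg/L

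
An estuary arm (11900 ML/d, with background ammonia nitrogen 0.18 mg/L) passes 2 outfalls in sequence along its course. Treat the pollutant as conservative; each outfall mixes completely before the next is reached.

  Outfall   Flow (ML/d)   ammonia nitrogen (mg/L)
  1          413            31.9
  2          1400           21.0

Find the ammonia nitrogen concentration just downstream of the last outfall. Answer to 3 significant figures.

Outfall 1: combined Q = 12310 ML/d; C = (11900·0.1800 + 413.0·31.90)/12310 = 1.244 mg/L.
Outfall 2: combined Q = 13710 ML/d; C = (12310·1.244 + 1400·21.00)/13710 = 3.261 mg/L.

3.26 mg/L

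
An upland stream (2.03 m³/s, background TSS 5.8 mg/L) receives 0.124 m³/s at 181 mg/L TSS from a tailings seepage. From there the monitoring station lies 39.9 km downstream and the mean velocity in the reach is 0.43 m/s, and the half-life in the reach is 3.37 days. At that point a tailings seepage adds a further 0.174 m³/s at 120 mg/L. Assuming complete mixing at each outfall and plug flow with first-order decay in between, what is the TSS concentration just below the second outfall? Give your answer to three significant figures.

20.8 mg/L

Mass balance: C = (2.030·5.800 + 0.1240·181.0) / 2.154 = 34.22/2.154 = 15.89 mg/L; combined flow 2.154 m³/s.
Travel time t = 39.9·1000 / 0.43 = 92790 s = 25.78 h.
Half-life 3.37 d → k = ln 2 / 3.37 = 0.2057 d⁻¹.
After decay, C = 15.89 × e^(−kt) = 15.89 × 0.8018 = 12.74 mg/L.
Second outfall: C = (2.154·12.74 + 0.1740·120.0)/2.328 = 20.75 mg/L.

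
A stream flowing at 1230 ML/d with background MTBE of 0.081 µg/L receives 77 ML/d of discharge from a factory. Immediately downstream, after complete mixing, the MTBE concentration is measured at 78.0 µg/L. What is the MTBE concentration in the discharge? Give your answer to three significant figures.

Mass balance: 1230·0.08100 + 77.00·Cₑ = 1307·78.00
→ Cₑ = (1307·78.00 − 1230·0.08100) / 77.00 = 1323 µg/L.

1320 µg/L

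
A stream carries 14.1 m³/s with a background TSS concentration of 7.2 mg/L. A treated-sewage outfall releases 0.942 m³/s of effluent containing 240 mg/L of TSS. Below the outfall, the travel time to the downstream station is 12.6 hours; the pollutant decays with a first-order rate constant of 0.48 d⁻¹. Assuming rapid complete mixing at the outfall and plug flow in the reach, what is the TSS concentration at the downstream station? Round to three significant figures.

16.9 mg/L

Mixed concentration C = ΣQC/ΣQ = (14.10·7.200 + 0.9420·240.0) / 15.04 = 327.6/15.04 = 21.78 mg/L.
After decay, C = 21.78 × e^(−kt) = 21.78 × 0.7772 = 16.93 mg/L.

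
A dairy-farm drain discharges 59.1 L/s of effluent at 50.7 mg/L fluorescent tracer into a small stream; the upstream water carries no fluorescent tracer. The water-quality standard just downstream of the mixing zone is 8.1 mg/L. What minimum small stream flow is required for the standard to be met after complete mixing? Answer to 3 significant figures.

Set C_mix = 8.1: (Q·0 + 59.10·50.70) / (Q + 59.10) = 8.1
→ Q = 59.10·(50.70 − 8.1)/(8.1 − 0) = 310.8 L/s.

311 L/s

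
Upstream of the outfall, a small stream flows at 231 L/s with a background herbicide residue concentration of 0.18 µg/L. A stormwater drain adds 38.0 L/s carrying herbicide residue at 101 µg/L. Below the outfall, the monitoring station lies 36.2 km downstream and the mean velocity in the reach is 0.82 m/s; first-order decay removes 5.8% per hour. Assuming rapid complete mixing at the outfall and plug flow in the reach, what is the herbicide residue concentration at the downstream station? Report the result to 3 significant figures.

Flow-weighted average: C = (231.0·0.1800 + 38.00·101.0) / 269.0 = 3880/269.0 = 14.42 µg/L.
Travel time t = 36.2·1000 / 0.82 = 44150 s = 12.26 h.
5.8%/h lost → k = −ln(1 − 0.058) = 0.05975 h⁻¹.
Applying C = C₀e^(−kt): 14.42 × 0.4806 = 6.931 µg/L.

6.93 µg/L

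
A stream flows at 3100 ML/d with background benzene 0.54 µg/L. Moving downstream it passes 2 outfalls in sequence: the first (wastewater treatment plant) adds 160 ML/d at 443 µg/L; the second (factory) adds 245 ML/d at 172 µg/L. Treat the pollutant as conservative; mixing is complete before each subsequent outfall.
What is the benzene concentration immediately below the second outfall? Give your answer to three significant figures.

After outfall 1: Q = 3100 + 160.0 = 3260 ML/d; C = (3100·0.5400 + 160.0·443.0)/3260 = 22.26 µg/L.
After outfall 2: Q = 3260 + 245.0 = 3505 ML/d; C = (3260·22.26 + 245.0·172.0)/3505 = 32.72 µg/L.

32.7 µg/L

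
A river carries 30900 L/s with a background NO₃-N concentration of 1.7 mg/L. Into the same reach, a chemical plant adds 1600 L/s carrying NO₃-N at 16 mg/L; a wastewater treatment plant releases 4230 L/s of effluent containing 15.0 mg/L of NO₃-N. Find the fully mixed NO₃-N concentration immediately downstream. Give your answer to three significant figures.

3.85 mg/L

Conservation of mass: C = (30900·1.700 + 1600·16.00 + 4230·15.00) / 36730 = 141600/36730 = 3.855 mg/L.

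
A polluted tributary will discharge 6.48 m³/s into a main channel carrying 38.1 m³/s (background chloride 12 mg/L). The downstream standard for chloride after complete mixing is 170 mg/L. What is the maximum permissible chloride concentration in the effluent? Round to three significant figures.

1100 mg/L

At the limit, (Qr·Cr + Qe·Cₑ)/(Qr + Qe) = 170:
Cₑ = (44.58·170 − 38.10·12.00) / 6.480 = 1099 mg/L.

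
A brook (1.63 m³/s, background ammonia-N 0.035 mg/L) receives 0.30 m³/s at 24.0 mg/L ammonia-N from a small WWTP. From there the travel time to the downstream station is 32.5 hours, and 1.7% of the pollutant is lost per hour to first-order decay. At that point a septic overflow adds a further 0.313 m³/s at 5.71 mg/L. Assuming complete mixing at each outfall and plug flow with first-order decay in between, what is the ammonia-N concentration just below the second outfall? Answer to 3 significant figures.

2.65 mg/L

Flow-weighted average: C = (1.630·0.03500 + 0.3000·24.00) / 1.930 = 7.257/1.930 = 3.760 mg/L; combined flow 1.930 m³/s.
1.7%/h lost → k = −ln(1 − 0.017) = 0.01715 h⁻¹.
First-order decay: C = 3.760·exp(−k·t) = 3.760·0.5728 = 2.154 mg/L.
Second outfall: C = (1.930·2.154 + 0.3130·5.710)/2.243 = 2.650 mg/L.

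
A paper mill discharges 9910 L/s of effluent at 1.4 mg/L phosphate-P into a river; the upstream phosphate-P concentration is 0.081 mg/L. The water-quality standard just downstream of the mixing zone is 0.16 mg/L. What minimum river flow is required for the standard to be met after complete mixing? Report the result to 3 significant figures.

156000 L/s

Set C_mix = 0.16: (Q·0.08100 + 9910·1.400) / (Q + 9910) = 0.16
→ Q = 9910·(1.400 − 0.16)/(0.16 − 0.08100) = 155500 L/s.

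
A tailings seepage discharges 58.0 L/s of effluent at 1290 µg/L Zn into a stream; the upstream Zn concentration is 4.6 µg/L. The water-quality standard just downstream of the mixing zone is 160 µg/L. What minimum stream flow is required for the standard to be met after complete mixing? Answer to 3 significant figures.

422 L/s

Set C_mix = 160: (Q·4.600 + 58.00·1290) / (Q + 58.00) = 160
→ Q = 58.00·(1290 − 160)/(160 − 4.600) = 421.8 L/s.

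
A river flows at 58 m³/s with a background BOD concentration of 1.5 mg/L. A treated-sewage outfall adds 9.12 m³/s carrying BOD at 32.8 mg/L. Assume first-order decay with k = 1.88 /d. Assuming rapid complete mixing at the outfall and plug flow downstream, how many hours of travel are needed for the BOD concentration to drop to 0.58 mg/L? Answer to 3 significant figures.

29.3 h

Mass balance: C = (58.00·1.500 + 9.120·32.80) / 67.12 = 386.1/67.12 = 5.753 mg/L.
5.753·exp(−k·t) = 0.58 → t = ln(5.753/0.58)/k = 105400 s = 29.29 h.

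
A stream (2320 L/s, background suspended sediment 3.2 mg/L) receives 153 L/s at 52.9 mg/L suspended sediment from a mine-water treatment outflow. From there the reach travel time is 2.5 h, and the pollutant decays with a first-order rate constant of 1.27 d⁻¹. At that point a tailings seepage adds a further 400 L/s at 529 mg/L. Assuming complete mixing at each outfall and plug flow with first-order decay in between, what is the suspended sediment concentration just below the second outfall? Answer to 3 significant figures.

After mixing, C = (2320·3.200 + 153.0·52.90) / 2473 = 15520/2473 = 6.275 mg/L; combined flow 2473 L/s.
After decay, C = 6.275 × e^(−kt) = 6.275 × 0.8761 = 5.497 mg/L.
At the second outfall, C = (2473·5.497 + 400.0·529.0) / (2473 + 400.0) = 78.38 mg/L.

78.4 mg/L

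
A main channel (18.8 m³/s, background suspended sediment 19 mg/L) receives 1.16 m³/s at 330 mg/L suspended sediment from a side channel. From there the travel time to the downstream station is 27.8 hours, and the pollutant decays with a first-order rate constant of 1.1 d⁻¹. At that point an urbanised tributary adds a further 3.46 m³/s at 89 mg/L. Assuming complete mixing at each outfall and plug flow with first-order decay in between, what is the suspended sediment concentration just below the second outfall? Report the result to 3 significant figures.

After mixing, C = (18.80·19.00 + 1.160·330.0) / 19.96 = 740.0/19.96 = 37.07 mg/L; combined flow 19.96 m³/s.
First-order decay: C = 37.07·exp(−k·t) = 37.07·0.2797 = 10.37 mg/L.
At the second outfall, C = (19.96·10.37 + 3.460·89.00) / (19.96 + 3.460) = 21.99 mg/L.

22.0 mg/L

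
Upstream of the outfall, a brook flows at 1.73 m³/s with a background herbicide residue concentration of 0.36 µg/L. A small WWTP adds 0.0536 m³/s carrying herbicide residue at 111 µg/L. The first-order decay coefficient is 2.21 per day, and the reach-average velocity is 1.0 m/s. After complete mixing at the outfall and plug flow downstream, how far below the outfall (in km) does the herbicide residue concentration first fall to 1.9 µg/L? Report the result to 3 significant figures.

25.9 km

Conservation of mass: C = (1.730·0.3600 + 0.05360·111.0) / 1.784 = 6.572/1.784 = 3.685 µg/L.
Set 3.685·exp(−k·t) = 1.9 → t = ln(3.685/1.9)/k = 25900 s = 7.193 h.
Distance = v·t = 1.0·25900 = 25900 m = 25.90 km.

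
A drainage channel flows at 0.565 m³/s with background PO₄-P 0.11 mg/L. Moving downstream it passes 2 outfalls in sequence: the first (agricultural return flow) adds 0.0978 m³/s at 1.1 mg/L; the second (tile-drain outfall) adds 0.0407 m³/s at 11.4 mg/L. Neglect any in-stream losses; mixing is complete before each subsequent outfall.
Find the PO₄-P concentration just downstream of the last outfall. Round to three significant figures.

Outfall 1: combined Q = 0.6628 m³/s; C = (0.5650·0.1100 + 0.09780·1.100)/0.6628 = 0.2561 mg/L.
Outfall 2: combined Q = 0.7035 m³/s; C = (0.6628·0.2561 + 0.04070·11.40)/0.7035 = 0.9008 mg/L.

0.901 mg/L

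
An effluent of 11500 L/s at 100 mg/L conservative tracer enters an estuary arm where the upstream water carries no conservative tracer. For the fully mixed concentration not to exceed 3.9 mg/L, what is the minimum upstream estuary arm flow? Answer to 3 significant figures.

283000 L/s

Set C_mix = 3.9: (Q·0 + 11500·100.0) / (Q + 11500) = 3.9
→ Q = 11500·(100.0 − 3.9)/(3.9 − 0) = 283400 L/s.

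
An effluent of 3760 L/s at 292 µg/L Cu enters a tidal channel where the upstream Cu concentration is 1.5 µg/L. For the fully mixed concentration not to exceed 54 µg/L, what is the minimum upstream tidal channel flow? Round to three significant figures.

17000 L/s

Set C_mix = 54: (Q·1.500 + 3760·292.0) / (Q + 3760) = 54
→ Q = 3760·(292.0 − 54)/(54 − 1.500) = 17050 L/s.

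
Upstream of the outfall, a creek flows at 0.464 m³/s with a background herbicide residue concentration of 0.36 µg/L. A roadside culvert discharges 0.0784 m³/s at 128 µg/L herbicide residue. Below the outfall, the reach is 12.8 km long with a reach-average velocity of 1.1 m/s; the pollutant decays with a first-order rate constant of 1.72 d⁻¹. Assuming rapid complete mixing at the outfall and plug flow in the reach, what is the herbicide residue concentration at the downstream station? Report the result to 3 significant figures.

After mixing, C = (0.4640·0.3600 + 0.07840·128.0) / 0.5424 = 10.20/0.5424 = 18.81 µg/L.
Travel time t = 12.8·1000 / 1.1 = 11640 s = 3.232 h.
First-order decay: C = 18.81·exp(−k·t) = 18.81·0.7932 = 14.92 µg/L.

14.9 µg/L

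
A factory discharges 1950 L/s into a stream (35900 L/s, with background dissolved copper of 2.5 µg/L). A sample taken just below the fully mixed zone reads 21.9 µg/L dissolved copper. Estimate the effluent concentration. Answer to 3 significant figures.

379 µg/L

Mass balance: 35900·2.500 + 1950·Cₑ = 37850·21.90
→ Cₑ = (37850·21.90 − 35900·2.500) / 1950 = 379.1 µg/L.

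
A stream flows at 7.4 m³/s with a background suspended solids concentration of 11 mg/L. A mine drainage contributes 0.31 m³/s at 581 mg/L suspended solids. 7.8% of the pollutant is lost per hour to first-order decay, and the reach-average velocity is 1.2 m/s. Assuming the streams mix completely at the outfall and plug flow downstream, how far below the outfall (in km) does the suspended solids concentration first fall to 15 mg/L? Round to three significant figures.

43.4 km

After mixing, C = (7.400·11.00 + 0.3100·581.0) / 7.710 = 261.5/7.710 = 33.92 mg/L.
7.8%/h lost → k = −ln(1 − 0.078) = 0.08121 h⁻¹.
Set 33.92·exp(−k·t) = 15 → t = ln(33.92/15)/k = 36170 s = 10.05 h.
Distance = v·t = 1.2·36170 = 43400 m = 43.40 km.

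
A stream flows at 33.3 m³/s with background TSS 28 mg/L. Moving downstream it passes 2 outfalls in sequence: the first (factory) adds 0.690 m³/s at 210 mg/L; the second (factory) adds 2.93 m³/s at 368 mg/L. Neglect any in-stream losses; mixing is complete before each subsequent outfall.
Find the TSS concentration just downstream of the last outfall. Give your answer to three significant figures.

58.4 mg/L

Outfall 1: combined Q = 33.99 m³/s; C = (33.30·28.00 + 0.6900·210.0)/33.99 = 31.69 mg/L.
Outfall 2: combined Q = 36.92 m³/s; C = (33.99·31.69 + 2.930·368.0)/36.92 = 58.38 mg/L.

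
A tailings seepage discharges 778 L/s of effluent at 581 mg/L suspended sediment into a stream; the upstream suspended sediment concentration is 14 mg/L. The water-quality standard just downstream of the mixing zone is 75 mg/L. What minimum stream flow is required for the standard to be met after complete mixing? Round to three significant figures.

6450 L/s

Set C_mix = 75: (Q·14.00 + 778.0·581.0) / (Q + 778.0) = 75
→ Q = 778.0·(581.0 − 75)/(75 − 14.00) = 6454 L/s.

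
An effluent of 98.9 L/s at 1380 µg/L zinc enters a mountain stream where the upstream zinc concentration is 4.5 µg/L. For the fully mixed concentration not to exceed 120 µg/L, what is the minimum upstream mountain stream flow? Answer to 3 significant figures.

Set C_mix = 120: (Q·4.500 + 98.90·1380) / (Q + 98.90) = 120
→ Q = 98.90·(1380 − 120)/(120 − 4.500) = 1079 L/s.

1080 L/s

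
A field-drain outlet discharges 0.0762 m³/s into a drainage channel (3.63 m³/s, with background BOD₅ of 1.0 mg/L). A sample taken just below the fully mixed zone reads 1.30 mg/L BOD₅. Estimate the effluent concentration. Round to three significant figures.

15.6 mg/L

Mass balance: 3.630·1.000 + 0.07620·Cₑ = 3.706·1.300
→ Cₑ = (3.706·1.300 − 3.630·1.000) / 0.07620 = 15.59 mg/L.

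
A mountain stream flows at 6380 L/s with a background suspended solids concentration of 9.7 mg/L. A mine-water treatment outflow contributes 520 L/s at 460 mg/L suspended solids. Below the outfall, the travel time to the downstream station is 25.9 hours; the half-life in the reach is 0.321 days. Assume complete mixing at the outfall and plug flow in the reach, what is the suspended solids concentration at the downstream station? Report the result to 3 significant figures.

Flow-weighted average: C = (6380·9.700 + 520.0·460.0) / 6900 = 301100/6900 = 43.64 mg/L.
Half-life 0.321 d → k = ln 2 / 0.321 = 2.159 d⁻¹.
First-order decay: C = 43.64·exp(−k·t) = 43.64·0.09727 = 4.244 mg/L.

4.24 mg/L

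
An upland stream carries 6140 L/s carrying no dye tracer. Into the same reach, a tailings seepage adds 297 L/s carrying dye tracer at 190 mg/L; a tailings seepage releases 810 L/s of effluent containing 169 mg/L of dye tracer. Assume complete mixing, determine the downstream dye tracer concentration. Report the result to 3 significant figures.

26.7 mg/L

Flow-weighted average: C = (6140·0 + 297.0·190.0 + 810.0·169.0) / 7247 = 193300/7247 = 26.68 mg/L.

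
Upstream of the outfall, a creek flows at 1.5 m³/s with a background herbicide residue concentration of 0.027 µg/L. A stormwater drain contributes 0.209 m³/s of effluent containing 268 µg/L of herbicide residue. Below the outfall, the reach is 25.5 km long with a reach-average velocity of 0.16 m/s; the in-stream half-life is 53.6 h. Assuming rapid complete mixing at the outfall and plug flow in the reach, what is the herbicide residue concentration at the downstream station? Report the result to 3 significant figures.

Flow-weighted average: C = (1.500·0.02700 + 0.2090·268.0) / 1.709 = 56.05/1.709 = 32.80 µg/L.
Travel time t = 25.5·1000 / 0.16 = 159400 s = 44.27 h.
Half-life 53.6 h → k = ln 2 / 53.6 = 0.01293 h⁻¹ = 0.3104 d⁻¹.
Decay over the reach: 32.80·exp(−kt) = 32.80·0.5641 = 18.50 µg/L.

18.5 µg/L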